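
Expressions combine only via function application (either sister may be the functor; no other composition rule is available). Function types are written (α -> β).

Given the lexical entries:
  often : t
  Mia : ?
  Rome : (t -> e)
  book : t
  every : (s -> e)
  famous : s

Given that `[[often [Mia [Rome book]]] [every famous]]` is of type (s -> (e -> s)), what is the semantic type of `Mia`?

(e -> (t -> (e -> (s -> (e -> s)))))

[[often [Mia [Rome book]]] [every famous]] is required to be (s -> (e -> s)). [every famous] : e cannot yield (s -> (e -> s)) as functor, so [often [Mia [Rome book]]] : (e -> (s -> (e -> s))).
[often [Mia [Rome book]]] is required to be (e -> (s -> (e -> s))). often : t cannot yield (e -> (s -> (e -> s))) as functor, so [Mia [Rome book]] : (t -> (e -> (s -> (e -> s)))).
[Mia [Rome book]] is required to be (t -> (e -> (s -> (e -> s)))). [Rome book] : e cannot yield (t -> (e -> (s -> (e -> s)))) as functor, so Mia : (e -> (t -> (e -> (s -> (e -> s))))).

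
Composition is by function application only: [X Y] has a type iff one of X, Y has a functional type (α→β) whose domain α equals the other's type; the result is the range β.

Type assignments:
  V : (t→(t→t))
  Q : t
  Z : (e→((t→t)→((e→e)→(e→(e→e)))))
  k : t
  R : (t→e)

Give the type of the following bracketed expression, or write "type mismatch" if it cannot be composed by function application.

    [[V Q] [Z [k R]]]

((e→e)→(e→(e→e)))

[V Q]: functor V : (t→(t→t)), argument Q : t; result (t→t).
[k R]: functor R : (t→e), argument k : t; result e.
[Z [k R]]: functor Z : (e→((t→t)→((e→e)→(e→(e→e))))), argument [k R] : e; result ((t→t)→((e→e)→(e→(e→e)))).
[[V Q] [Z [k R]]]: functor [Z [k R]] : ((t→t)→((e→e)→(e→(e→e)))), argument [V Q] : (t→t); result ((e→e)→(e→(e→e))).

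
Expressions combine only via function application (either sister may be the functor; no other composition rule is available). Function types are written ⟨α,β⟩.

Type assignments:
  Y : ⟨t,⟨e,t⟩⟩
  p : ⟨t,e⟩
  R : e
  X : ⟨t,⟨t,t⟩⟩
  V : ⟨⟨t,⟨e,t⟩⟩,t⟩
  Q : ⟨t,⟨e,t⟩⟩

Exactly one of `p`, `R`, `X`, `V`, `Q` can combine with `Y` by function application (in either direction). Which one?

p : ⟨t,e⟩ — does not combine with Y.
R : e — does not combine with Y.
X : ⟨t,⟨t,t⟩⟩ — does not combine with Y.
V — combines: V : ⟨⟨t,⟨e,t⟩⟩,t⟩ takes Y : ⟨t,⟨e,t⟩⟩ as argument, giving t.
Q : ⟨t,⟨e,t⟩⟩ — does not combine with Y.

V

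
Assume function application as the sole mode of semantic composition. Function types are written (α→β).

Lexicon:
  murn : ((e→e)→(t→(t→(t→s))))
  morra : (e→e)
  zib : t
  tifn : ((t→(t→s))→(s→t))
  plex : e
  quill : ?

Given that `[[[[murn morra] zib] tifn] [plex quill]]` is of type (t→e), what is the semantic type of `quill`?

[[[[murn morra] zib] tifn] [plex quill]] is required to be (t→e). [[[murn morra] zib] tifn] : (s→t) cannot yield (t→e) as functor, so [plex quill] : ((s→t)→(t→e)).
[plex quill] is required to be ((s→t)→(t→e)). plex : e cannot yield ((s→t)→(t→e)) as functor, so quill : (e→((s→t)→(t→e))).

(e→((s→t)→(t→e)))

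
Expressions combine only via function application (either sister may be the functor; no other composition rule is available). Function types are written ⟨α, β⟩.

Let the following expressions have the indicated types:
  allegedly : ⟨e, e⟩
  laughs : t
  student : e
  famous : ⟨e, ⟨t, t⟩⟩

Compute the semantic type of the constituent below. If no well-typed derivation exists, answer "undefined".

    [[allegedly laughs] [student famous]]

At [allegedly laughs]: neither ⟨e, e⟩ nor t can take the other as argument; the node is ill-typed.

undefined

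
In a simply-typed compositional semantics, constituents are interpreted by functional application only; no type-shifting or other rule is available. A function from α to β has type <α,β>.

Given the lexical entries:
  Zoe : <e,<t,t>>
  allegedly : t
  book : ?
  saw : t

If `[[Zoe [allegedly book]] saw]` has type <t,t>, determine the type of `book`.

<t,<<e,<t,t>>,<t,<t,t>>>>

[[Zoe [allegedly book]] saw] must have type <t,t>. The sister saw has type t; that is not a function onto <t,t>, so [Zoe [allegedly book]] must be the functor, of type <t,<t,t>>.
[Zoe [allegedly book]] must have type <t,<t,t>>. The sister Zoe has type <e,<t,t>>; that is not a function onto <t,<t,t>>, so [allegedly book] must be the functor, of type <<e,<t,t>>,<t,<t,t>>>.
[allegedly book] must have type <<e,<t,t>>,<t,<t,t>>>. The sister allegedly has type t; that is not a function onto <<e,<t,t>>,<t,<t,t>>>, so book must be the functor, of type <t,<<e,<t,t>>,<t,<t,t>>>>.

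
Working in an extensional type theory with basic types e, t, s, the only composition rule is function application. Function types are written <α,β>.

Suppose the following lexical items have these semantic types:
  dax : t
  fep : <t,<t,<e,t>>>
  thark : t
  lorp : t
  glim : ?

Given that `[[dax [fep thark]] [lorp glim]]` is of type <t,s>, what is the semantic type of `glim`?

<t,<<e,t>,<t,s>>>

For [[dax [fep thark]] [lorp glim]] to have type <t,s> with [dax [fep thark]] of type <e,t>, [lorp glim] must be the function: [lorp glim] : <<e,t>,<t,s>>.
For [lorp glim] to have type <<e,t>,<t,s>> with lorp of type t, glim must be the function: glim : <t,<<e,t>,<t,s>>>.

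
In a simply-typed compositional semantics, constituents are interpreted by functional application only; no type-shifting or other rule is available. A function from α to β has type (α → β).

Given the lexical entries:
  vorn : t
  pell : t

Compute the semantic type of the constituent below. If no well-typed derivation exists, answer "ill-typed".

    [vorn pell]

ill-typed

[vorn pell]: t and t cannot combine by function application — type clash.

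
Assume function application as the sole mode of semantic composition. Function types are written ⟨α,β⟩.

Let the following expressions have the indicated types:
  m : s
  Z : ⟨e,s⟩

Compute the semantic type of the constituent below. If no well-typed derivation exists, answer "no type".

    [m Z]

no type

At [m Z]: neither s nor ⟨e,s⟩ can take the other as argument; the node is ill-typed.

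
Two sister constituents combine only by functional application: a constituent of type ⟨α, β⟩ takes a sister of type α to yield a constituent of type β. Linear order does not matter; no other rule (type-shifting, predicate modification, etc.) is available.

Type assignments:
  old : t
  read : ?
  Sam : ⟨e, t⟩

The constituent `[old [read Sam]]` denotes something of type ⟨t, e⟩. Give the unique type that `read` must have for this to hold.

[old [read Sam]] must have type ⟨t, e⟩. The sister old has type t; that is not a function onto ⟨t, e⟩, so [read Sam] must be the functor, of type ⟨t, ⟨t, e⟩⟩.
[read Sam] must have type ⟨t, ⟨t, e⟩⟩. The sister Sam has type ⟨e, t⟩; that is not a function onto ⟨t, ⟨t, e⟩⟩, so read must be the functor, of type ⟨⟨e, t⟩, ⟨t, ⟨t, e⟩⟩⟩.

⟨⟨e, t⟩, ⟨t, ⟨t, e⟩⟩⟩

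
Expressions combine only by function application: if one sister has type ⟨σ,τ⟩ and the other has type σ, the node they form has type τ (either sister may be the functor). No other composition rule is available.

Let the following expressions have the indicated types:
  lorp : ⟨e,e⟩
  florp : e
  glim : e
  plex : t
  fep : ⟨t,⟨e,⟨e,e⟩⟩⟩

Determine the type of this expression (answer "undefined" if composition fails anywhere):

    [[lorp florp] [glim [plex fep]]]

[lorp florp]: ⟨e,e⟩ applied to e yields e.
[plex fep]: ⟨t,⟨e,⟨e,e⟩⟩⟩ applied to t yields ⟨e,⟨e,e⟩⟩.
[glim [plex fep]]: ⟨e,⟨e,e⟩⟩ applied to e yields ⟨e,e⟩.
[[lorp florp] [glim [plex fep]]]: ⟨e,e⟩ applied to e yields e.

e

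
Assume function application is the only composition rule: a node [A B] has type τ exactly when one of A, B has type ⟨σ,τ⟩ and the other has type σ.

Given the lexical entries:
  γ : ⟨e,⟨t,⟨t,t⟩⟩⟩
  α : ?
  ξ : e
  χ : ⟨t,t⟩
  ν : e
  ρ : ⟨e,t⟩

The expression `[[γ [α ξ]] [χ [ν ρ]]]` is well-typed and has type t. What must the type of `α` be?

⟨e,⟨⟨e,⟨t,⟨t,t⟩⟩⟩,⟨t,t⟩⟩⟩

For [[γ [α ξ]] [χ [ν ρ]]] to have type t with [χ [ν ρ]] of type t, [γ [α ξ]] must be the function: [γ [α ξ]] : ⟨t,t⟩.
For [γ [α ξ]] to have type ⟨t,t⟩ with γ of type ⟨e,⟨t,⟨t,t⟩⟩⟩, [α ξ] must be the function: [α ξ] : ⟨⟨e,⟨t,⟨t,t⟩⟩⟩,⟨t,t⟩⟩.
For [α ξ] to have type ⟨⟨e,⟨t,⟨t,t⟩⟩⟩,⟨t,t⟩⟩ with ξ of type e, α must be the function: α : ⟨e,⟨⟨e,⟨t,⟨t,t⟩⟩⟩,⟨t,t⟩⟩⟩.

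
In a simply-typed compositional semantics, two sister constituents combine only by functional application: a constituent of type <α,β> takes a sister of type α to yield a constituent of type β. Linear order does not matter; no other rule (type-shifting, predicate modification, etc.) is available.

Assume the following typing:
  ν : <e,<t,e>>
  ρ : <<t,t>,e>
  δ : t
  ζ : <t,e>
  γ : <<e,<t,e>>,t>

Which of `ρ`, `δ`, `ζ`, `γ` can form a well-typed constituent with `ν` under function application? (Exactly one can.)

γ

ρ : <<t,t>,e> — no; ν wants e, and ρ wants <t,t>.
δ : t — no; ν wants e, and δ wants nothing (atomic).
ζ : <t,e> — no; ν wants e, and ζ wants t.
γ — combines: γ : <<e,<t,e>>,t> takes ν : <e,<t,e>> as argument, giving t.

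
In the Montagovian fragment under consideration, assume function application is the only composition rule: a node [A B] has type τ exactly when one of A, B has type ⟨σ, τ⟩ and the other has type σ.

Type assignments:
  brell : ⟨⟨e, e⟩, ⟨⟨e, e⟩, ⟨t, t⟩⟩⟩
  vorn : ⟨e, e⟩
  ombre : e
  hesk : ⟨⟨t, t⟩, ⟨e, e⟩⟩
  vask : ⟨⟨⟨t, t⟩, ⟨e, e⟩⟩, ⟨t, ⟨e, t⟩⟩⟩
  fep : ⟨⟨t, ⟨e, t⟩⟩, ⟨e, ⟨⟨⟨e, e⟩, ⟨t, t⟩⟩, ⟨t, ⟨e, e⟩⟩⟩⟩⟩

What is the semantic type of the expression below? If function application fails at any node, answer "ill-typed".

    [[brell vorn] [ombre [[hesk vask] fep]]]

[brell vorn]: brell is ⟨⟨e, e⟩, ⟨⟨e, e⟩, ⟨t, t⟩⟩⟩, vorn is ⟨e, e⟩; result ⟨⟨e, e⟩, ⟨t, t⟩⟩.
[hesk vask]: vask is ⟨⟨⟨t, t⟩, ⟨e, e⟩⟩, ⟨t, ⟨e, t⟩⟩⟩, hesk is ⟨⟨t, t⟩, ⟨e, e⟩⟩; result ⟨t, ⟨e, t⟩⟩.
[[hesk vask] fep]: fep is ⟨⟨t, ⟨e, t⟩⟩, ⟨e, ⟨⟨⟨e, e⟩, ⟨t, t⟩⟩, ⟨t, ⟨e, e⟩⟩⟩⟩⟩, [hesk vask] is ⟨t, ⟨e, t⟩⟩; result ⟨e, ⟨⟨⟨e, e⟩, ⟨t, t⟩⟩, ⟨t, ⟨e, e⟩⟩⟩⟩.
[ombre [[hesk vask] fep]]: [[hesk vask] fep] is ⟨e, ⟨⟨⟨e, e⟩, ⟨t, t⟩⟩, ⟨t, ⟨e, e⟩⟩⟩⟩, ombre is e; result ⟨⟨⟨e, e⟩, ⟨t, t⟩⟩, ⟨t, ⟨e, e⟩⟩⟩.
[[brell vorn] [ombre [[hesk vask] fep]]]: [ombre [[hesk vask] fep]] is ⟨⟨⟨e, e⟩, ⟨t, t⟩⟩, ⟨t, ⟨e, e⟩⟩⟩, [brell vorn] is ⟨⟨e, e⟩, ⟨t, t⟩⟩; result ⟨t, ⟨e, e⟩⟩.

⟨t, ⟨e, e⟩⟩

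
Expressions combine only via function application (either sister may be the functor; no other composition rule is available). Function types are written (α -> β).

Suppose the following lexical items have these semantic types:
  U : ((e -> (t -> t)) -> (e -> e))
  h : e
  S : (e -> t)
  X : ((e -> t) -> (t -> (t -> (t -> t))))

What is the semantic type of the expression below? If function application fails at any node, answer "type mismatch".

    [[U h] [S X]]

type mismatch

[U h]: ((e -> (t -> t)) -> (e -> e)) with e — neither is a function whose domain matches the other; composition fails here.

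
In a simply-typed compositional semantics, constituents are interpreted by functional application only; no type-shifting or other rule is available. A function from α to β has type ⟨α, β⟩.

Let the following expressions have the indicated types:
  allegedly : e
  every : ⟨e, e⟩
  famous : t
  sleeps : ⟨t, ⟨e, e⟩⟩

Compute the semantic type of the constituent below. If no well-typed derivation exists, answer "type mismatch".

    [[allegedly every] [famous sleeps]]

e

[allegedly every]: functor every : ⟨e, e⟩, argument allegedly : e; result e.
[famous sleeps]: functor sleeps : ⟨t, ⟨e, e⟩⟩, argument famous : t; result ⟨e, e⟩.
[[allegedly every] [famous sleeps]]: functor [famous sleeps] : ⟨e, e⟩, argument [allegedly every] : e; result e.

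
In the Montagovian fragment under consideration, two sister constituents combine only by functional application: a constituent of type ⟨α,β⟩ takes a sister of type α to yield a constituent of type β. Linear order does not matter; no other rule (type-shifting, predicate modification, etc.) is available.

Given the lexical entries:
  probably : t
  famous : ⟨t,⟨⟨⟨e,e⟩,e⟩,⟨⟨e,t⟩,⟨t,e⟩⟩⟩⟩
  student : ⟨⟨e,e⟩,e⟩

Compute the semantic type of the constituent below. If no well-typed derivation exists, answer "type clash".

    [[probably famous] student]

[probably famous]: famous is ⟨t,⟨⟨⟨e,e⟩,e⟩,⟨⟨e,t⟩,⟨t,e⟩⟩⟩⟩, probably is t; result ⟨⟨⟨e,e⟩,e⟩,⟨⟨e,t⟩,⟨t,e⟩⟩⟩.
[[probably famous] student]: [probably famous] is ⟨⟨⟨e,e⟩,e⟩,⟨⟨e,t⟩,⟨t,e⟩⟩⟩, student is ⟨⟨e,e⟩,e⟩; result ⟨⟨e,t⟩,⟨t,e⟩⟩.

⟨⟨e,t⟩,⟨t,e⟩⟩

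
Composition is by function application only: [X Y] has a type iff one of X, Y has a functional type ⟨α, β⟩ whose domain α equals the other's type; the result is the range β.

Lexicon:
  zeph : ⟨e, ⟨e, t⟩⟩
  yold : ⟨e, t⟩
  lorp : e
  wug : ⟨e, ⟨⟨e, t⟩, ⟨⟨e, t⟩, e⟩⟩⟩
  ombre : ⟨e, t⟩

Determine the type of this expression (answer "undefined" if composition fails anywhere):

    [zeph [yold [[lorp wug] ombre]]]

[lorp wug]: wug is ⟨e, ⟨⟨e, t⟩, ⟨⟨e, t⟩, e⟩⟩⟩, lorp is e; result ⟨⟨e, t⟩, ⟨⟨e, t⟩, e⟩⟩.
[[lorp wug] ombre]: [lorp wug] is ⟨⟨e, t⟩, ⟨⟨e, t⟩, e⟩⟩, ombre is ⟨e, t⟩; result ⟨⟨e, t⟩, e⟩.
[yold [[lorp wug] ombre]]: [[lorp wug] ombre] is ⟨⟨e, t⟩, e⟩, yold is ⟨e, t⟩; result e.
[zeph [yold [[lorp wug] ombre]]]: zeph is ⟨e, ⟨e, t⟩⟩, [yold [[lorp wug] ombre]] is e; result ⟨e, t⟩.

⟨e, t⟩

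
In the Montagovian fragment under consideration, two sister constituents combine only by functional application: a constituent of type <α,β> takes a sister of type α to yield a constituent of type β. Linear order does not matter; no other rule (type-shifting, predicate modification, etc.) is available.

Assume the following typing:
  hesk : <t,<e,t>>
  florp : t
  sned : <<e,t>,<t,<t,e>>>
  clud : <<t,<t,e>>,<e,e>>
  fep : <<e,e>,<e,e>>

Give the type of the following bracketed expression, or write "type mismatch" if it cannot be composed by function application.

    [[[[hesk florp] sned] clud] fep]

<e,e>

[hesk florp]: functor hesk : <t,<e,t>>, argument florp : t; result <e,t>.
[[hesk florp] sned]: functor sned : <<e,t>,<t,<t,e>>>, argument [hesk florp] : <e,t>; result <t,<t,e>>.
[[[hesk florp] sned] clud]: functor clud : <<t,<t,e>>,<e,e>>, argument [[hesk florp] sned] : <t,<t,e>>; result <e,e>.
[[[[hesk florp] sned] clud] fep]: functor fep : <<e,e>,<e,e>>, argument [[[hesk florp] sned] clud] : <e,e>; result <e,e>.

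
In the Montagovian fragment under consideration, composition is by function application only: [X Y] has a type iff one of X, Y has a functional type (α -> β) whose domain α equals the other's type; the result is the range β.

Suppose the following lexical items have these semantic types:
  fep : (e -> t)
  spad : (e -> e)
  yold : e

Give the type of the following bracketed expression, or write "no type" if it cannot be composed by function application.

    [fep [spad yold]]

t

[spad yold]: functor spad : (e -> e), argument yold : e; result e.
[fep [spad yold]]: functor fep : (e -> t), argument [spad yold] : e; result t.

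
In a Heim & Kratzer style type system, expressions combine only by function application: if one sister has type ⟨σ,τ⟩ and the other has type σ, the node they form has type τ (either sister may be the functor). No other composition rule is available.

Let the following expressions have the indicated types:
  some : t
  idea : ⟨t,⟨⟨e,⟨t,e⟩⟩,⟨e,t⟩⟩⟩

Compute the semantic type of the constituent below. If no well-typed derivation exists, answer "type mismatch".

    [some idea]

⟨⟨e,⟨t,e⟩⟩,⟨e,t⟩⟩

[some idea]: ⟨t,⟨⟨e,⟨t,e⟩⟩,⟨e,t⟩⟩⟩ applied to t yields ⟨⟨e,⟨t,e⟩⟩,⟨e,t⟩⟩.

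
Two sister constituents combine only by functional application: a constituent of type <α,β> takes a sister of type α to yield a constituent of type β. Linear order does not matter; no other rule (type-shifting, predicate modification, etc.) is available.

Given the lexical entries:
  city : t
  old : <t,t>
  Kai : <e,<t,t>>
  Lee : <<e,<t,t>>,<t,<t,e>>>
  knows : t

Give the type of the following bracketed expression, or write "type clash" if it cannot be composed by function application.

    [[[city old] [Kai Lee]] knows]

e

[city old]: old is <t,t>, city is t; result t.
[Kai Lee]: Lee is <<e,<t,t>>,<t,<t,e>>>, Kai is <e,<t,t>>; result <t,<t,e>>.
[[city old] [Kai Lee]]: [Kai Lee] is <t,<t,e>>, [city old] is t; result <t,e>.
[[[city old] [Kai Lee]] knows]: [[city old] [Kai Lee]] is <t,e>, knows is t; result e.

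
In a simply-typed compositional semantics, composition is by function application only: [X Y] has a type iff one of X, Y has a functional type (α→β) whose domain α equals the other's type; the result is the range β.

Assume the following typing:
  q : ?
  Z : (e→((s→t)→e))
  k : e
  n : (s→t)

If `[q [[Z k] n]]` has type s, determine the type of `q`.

(e→s)

For [q [[Z k] n]] to have type s with [[Z k] n] of type e, q must be the function: q : (e→s).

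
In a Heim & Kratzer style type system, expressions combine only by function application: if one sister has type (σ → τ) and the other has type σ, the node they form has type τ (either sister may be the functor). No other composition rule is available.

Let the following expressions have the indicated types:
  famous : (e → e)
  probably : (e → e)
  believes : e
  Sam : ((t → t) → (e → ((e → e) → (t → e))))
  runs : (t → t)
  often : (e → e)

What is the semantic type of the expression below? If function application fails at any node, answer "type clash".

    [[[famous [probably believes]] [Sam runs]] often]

(t → e)

At [probably believes], probably : (e → e) takes believes : e, giving e.
At [famous [probably believes]], famous : (e → e) takes [probably believes] : e, giving e.
At [Sam runs], Sam : ((t → t) → (e → ((e → e) → (t → e)))) takes runs : (t → t), giving (e → ((e → e) → (t → e))).
At [[famous [probably believes]] [Sam runs]], [Sam runs] : (e → ((e → e) → (t → e))) takes [famous [probably believes]] : e, giving ((e → e) → (t → e)).
At [[[famous [probably believes]] [Sam runs]] often], [[famous [probably believes]] [Sam runs]] : ((e → e) → (t → e)) takes often : (e → e), giving (t → e).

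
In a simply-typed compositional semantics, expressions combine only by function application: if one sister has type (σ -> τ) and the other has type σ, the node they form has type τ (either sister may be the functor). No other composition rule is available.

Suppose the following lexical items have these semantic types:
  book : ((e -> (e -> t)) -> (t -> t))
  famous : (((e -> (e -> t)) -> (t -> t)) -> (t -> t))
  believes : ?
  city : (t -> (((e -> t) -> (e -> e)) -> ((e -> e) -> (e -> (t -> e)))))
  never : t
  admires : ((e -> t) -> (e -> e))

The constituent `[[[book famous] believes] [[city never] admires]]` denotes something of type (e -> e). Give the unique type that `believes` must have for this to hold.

[[[book famous] believes] [[city never] admires]] must have type (e -> e). The sister [[city never] admires] has type ((e -> e) -> (e -> (t -> e))); that is not a function onto (e -> e), so [[book famous] believes] must be the functor, of type (((e -> e) -> (e -> (t -> e))) -> (e -> e)).
[[book famous] believes] must have type (((e -> e) -> (e -> (t -> e))) -> (e -> e)). The sister [book famous] has type (t -> t); that is not a function onto (((e -> e) -> (e -> (t -> e))) -> (e -> e)), so believes must be the functor, of type ((t -> t) -> (((e -> e) -> (e -> (t -> e))) -> (e -> e))).

((t -> t) -> (((e -> e) -> (e -> (t -> e))) -> (e -> e)))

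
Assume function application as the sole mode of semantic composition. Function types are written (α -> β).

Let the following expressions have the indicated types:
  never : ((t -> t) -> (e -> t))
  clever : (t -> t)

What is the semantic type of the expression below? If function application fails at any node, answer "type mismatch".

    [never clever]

[never clever]: functor never : ((t -> t) -> (e -> t)), argument clever : (t -> t); result (e -> t).

(e -> t)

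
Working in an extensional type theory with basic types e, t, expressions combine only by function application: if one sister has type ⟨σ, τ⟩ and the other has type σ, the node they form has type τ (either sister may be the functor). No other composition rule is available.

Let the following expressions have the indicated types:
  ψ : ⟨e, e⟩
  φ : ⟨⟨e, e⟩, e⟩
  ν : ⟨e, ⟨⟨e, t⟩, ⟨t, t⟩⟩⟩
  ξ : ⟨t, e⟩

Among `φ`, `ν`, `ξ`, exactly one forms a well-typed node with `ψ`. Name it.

φ

φ — combines: φ : ⟨⟨e, e⟩, e⟩ takes ψ : ⟨e, e⟩ as argument, giving e.
ν : ⟨e, ⟨⟨e, t⟩, ⟨t, t⟩⟩⟩ — neither side's domain matches the other.
ξ : ⟨t, e⟩ — neither side's domain matches the other.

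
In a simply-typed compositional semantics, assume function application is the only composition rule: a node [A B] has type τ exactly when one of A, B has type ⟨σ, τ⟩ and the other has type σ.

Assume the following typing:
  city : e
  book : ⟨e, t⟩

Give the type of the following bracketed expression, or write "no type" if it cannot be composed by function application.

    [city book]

[city book]: book is ⟨e, t⟩, city is e; result t.

t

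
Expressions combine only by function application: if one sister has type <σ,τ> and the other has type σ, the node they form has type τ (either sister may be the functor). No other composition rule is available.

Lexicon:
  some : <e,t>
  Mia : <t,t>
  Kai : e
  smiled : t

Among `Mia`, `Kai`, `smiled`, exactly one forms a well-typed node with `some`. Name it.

Mia : <t,t> — neither side's domain matches the other.
Kai — combines: some : <e,t> takes Kai : e as argument, giving t.
smiled : t — neither side's domain matches the other.

Kai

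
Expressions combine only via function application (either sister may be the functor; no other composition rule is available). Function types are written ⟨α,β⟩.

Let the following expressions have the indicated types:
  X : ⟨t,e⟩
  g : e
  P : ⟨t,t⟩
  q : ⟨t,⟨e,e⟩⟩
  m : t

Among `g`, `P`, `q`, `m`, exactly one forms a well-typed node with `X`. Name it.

m

g : e — X needs t; g needs nothing (atomic); neither fits.
P : ⟨t,t⟩ — X needs t; P needs t; neither fits.
q : ⟨t,⟨e,e⟩⟩ — X needs t; q needs t; neither fits.
m — combines: X : ⟨t,e⟩ takes m : t as argument, giving e.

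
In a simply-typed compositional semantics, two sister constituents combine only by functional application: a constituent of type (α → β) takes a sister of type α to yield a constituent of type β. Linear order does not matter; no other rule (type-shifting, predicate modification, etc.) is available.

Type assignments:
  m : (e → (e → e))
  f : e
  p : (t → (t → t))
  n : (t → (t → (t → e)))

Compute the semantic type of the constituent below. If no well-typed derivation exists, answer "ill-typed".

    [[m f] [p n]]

At [m f], m : (e → (e → e)) takes f : e, giving (e → e).
At [p n]: neither (t → (t → t)) nor (t → (t → (t → e))) can take the other as argument; the node is ill-typed.

ill-typed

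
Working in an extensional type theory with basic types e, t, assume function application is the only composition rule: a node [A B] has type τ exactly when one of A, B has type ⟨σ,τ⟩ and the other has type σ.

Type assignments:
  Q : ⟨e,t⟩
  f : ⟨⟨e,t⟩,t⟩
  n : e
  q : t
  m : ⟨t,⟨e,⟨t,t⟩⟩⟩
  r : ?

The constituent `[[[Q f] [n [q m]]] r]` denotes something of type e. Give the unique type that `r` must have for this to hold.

[[[Q f] [n [q m]]] r] is required to be e. [[Q f] [n [q m]]] : t cannot yield e as functor, so r : ⟨t,e⟩.

⟨t,e⟩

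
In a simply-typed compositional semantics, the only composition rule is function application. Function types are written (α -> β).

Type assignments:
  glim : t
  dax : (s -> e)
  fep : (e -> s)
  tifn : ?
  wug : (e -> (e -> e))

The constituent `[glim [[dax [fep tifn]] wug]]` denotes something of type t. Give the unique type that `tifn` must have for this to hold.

For [glim [[dax [fep tifn]] wug]] to have type t with glim of type t, [[dax [fep tifn]] wug] must be the function: [[dax [fep tifn]] wug] : (t -> t).
For [[dax [fep tifn]] wug] to have type (t -> t) with wug of type (e -> (e -> e)), [dax [fep tifn]] must be the function: [dax [fep tifn]] : ((e -> (e -> e)) -> (t -> t)).
For [dax [fep tifn]] to have type ((e -> (e -> e)) -> (t -> t)) with dax of type (s -> e), [fep tifn] must be the function: [fep tifn] : ((s -> e) -> ((e -> (e -> e)) -> (t -> t))).
For [fep tifn] to have type ((s -> e) -> ((e -> (e -> e)) -> (t -> t))) with fep of type (e -> s), tifn must be the function: tifn : ((e -> s) -> ((s -> e) -> ((e -> (e -> e)) -> (t -> t)))).

((e -> s) -> ((s -> e) -> ((e -> (e -> e)) -> (t -> t))))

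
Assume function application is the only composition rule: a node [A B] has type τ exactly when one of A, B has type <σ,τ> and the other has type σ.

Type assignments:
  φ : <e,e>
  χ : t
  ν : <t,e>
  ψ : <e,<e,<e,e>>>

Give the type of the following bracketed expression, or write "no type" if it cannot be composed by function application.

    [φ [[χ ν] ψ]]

no type

[χ ν]: ν is <t,e>, χ is t; result e.
[[χ ν] ψ]: ψ is <e,<e,<e,e>>>, [χ ν] is e; result <e,<e,e>>.
[φ [[χ ν] ψ]]: <e,e> and <e,<e,e>> cannot combine by function application — type clash.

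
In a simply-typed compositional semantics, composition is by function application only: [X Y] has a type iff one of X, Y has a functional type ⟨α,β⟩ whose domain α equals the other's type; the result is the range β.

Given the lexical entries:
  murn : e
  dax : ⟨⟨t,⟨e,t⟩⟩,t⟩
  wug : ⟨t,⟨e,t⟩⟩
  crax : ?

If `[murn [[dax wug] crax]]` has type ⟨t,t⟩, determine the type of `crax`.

⟨t,⟨e,⟨t,t⟩⟩⟩

[murn [[dax wug] crax]] is required to be ⟨t,t⟩. murn : e cannot yield ⟨t,t⟩ as functor, so [[dax wug] crax] : ⟨e,⟨t,t⟩⟩.
[[dax wug] crax] is required to be ⟨e,⟨t,t⟩⟩. [dax wug] : t cannot yield ⟨e,⟨t,t⟩⟩ as functor, so crax : ⟨t,⟨e,⟨t,t⟩⟩⟩.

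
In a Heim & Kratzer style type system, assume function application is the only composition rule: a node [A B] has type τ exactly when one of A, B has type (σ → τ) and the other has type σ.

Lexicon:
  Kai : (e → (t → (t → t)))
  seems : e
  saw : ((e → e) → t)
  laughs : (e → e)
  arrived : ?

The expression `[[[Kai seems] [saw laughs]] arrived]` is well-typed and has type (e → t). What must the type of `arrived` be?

((t → t) → (e → t))

[[[Kai seems] [saw laughs]] arrived] must have type (e → t). The sister [[Kai seems] [saw laughs]] has type (t → t); that is not a function onto (e → t), so arrived must be the functor, of type ((t → t) → (e → t)).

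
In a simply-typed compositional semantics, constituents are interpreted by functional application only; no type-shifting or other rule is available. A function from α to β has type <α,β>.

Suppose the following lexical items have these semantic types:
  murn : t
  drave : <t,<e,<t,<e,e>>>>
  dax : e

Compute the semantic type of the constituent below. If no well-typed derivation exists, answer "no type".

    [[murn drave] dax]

[murn drave]: drave is <t,<e,<t,<e,e>>>>, murn is t; result <e,<t,<e,e>>>.
[[murn drave] dax]: [murn drave] is <e,<t,<e,e>>>, dax is e; result <t,<e,e>>.

<t,<e,e>>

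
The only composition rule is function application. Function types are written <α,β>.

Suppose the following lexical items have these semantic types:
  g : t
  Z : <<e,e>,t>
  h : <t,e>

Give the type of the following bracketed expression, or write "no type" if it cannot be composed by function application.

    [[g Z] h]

[g Z]: t and <<e,e>,t> cannot combine by function application — type clash.

no type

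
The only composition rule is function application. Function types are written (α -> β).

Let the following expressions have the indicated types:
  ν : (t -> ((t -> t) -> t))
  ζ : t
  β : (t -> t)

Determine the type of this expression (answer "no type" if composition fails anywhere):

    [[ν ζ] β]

t

At [ν ζ], ν : (t -> ((t -> t) -> t)) takes ζ : t, giving ((t -> t) -> t).
At [[ν ζ] β], [ν ζ] : ((t -> t) -> t) takes β : (t -> t), giving t.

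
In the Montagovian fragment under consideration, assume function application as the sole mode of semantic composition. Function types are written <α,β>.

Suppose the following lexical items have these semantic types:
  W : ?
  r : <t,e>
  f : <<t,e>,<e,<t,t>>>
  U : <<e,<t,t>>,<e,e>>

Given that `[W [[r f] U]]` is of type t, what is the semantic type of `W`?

<<e,e>,t>

[W [[r f] U]] must have type t. The sister [[r f] U] has type <e,e>; that is not a function onto t, so W must be the functor, of type <<e,e>,t>.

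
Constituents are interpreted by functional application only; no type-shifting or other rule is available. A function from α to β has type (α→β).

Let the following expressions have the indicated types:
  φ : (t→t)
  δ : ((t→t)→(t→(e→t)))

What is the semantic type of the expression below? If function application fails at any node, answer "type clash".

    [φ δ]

[φ δ]: ((t→t)→(t→(e→t))) applied to (t→t) yields (t→(e→t)).

(t→(e→t))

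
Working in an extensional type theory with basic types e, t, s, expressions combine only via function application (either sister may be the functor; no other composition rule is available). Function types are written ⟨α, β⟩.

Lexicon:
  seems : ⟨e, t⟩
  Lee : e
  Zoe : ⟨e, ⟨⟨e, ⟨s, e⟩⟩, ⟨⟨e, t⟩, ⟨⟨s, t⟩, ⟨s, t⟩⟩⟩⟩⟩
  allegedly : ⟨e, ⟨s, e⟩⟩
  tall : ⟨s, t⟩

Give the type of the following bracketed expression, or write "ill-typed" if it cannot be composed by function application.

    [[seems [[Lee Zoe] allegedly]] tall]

[Lee Zoe]: ⟨e, ⟨⟨e, ⟨s, e⟩⟩, ⟨⟨e, t⟩, ⟨⟨s, t⟩, ⟨s, t⟩⟩⟩⟩⟩ applied to e yields ⟨⟨e, ⟨s, e⟩⟩, ⟨⟨e, t⟩, ⟨⟨s, t⟩, ⟨s, t⟩⟩⟩⟩.
[[Lee Zoe] allegedly]: ⟨⟨e, ⟨s, e⟩⟩, ⟨⟨e, t⟩, ⟨⟨s, t⟩, ⟨s, t⟩⟩⟩⟩ applied to ⟨e, ⟨s, e⟩⟩ yields ⟨⟨e, t⟩, ⟨⟨s, t⟩, ⟨s, t⟩⟩⟩.
[seems [[Lee Zoe] allegedly]]: ⟨⟨e, t⟩, ⟨⟨s, t⟩, ⟨s, t⟩⟩⟩ applied to ⟨e, t⟩ yields ⟨⟨s, t⟩, ⟨s, t⟩⟩.
[[seems [[Lee Zoe] allegedly]] tall]: ⟨⟨s, t⟩, ⟨s, t⟩⟩ applied to ⟨s, t⟩ yields ⟨s, t⟩.

⟨s, t⟩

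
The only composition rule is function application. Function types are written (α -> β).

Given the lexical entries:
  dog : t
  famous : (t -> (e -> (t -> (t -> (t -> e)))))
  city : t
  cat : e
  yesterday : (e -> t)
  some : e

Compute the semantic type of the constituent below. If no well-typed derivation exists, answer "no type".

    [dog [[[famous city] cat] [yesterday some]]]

(t -> e)

[famous city] — famous of type (t -> (e -> (t -> (t -> (t -> e))))) combines with city of type t: type (e -> (t -> (t -> (t -> e)))).
[[famous city] cat] — [famous city] of type (e -> (t -> (t -> (t -> e)))) combines with cat of type e: type (t -> (t -> (t -> e))).
[yesterday some] — yesterday of type (e -> t) combines with some of type e: type t.
[[[famous city] cat] [yesterday some]] — [[famous city] cat] of type (t -> (t -> (t -> e))) combines with [yesterday some] of type t: type (t -> (t -> e)).
[dog [[[famous city] cat] [yesterday some]]] — [[[famous city] cat] [yesterday some]] of type (t -> (t -> e)) combines with dog of type t: type (t -> e).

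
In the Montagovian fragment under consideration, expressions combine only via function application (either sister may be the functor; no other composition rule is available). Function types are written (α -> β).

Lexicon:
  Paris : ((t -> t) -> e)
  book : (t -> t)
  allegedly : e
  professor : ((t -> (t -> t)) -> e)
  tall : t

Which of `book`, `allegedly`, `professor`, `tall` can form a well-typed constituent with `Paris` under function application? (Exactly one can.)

book

book — combines: Paris : ((t -> t) -> e) takes book : (t -> t) as argument, giving e.
allegedly : e — no; Paris wants (t -> t), and allegedly wants nothing (atomic).
professor : ((t -> (t -> t)) -> e) — no; Paris wants (t -> t), and professor wants (t -> (t -> t)).
tall : t — no; Paris wants (t -> t), and tall wants nothing (atomic).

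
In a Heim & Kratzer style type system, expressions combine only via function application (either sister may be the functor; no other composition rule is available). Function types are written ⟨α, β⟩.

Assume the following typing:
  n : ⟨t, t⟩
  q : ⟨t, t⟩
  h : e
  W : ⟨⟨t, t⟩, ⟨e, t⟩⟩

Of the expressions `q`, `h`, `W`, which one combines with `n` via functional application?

W

q : ⟨t, t⟩ — does not combine with n.
h : e — does not combine with n.
W — combines: W : ⟨⟨t, t⟩, ⟨e, t⟩⟩ takes n : ⟨t, t⟩ as argument, giving ⟨e, t⟩.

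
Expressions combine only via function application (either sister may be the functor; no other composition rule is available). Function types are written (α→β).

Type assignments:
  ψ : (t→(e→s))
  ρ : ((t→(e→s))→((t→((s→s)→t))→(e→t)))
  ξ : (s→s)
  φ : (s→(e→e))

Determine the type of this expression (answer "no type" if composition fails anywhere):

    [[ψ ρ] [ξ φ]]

[ψ ρ] — ρ of type ((t→(e→s))→((t→((s→s)→t))→(e→t))) combines with ψ of type (t→(e→s)): type ((t→((s→s)→t))→(e→t)).
[ξ φ]: (s→s) with (s→(e→e)) — neither is a function whose domain matches the other; composition fails here.

no type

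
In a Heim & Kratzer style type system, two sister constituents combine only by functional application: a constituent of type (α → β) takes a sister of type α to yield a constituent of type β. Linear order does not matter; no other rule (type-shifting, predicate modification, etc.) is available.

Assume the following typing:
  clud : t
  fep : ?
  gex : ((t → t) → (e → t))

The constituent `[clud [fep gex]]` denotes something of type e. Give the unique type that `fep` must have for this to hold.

(((t → t) → (e → t)) → (t → e))

At [clud [fep gex]] (required: e): clud is t, which is not a function with range e; hence [fep gex] is the functor — type (t → e).
At [fep gex] (required: (t → e)): gex is ((t → t) → (e → t)), which is not a function with range (t → e); hence fep is the functor — type (((t → t) → (e → t)) → (t → e)).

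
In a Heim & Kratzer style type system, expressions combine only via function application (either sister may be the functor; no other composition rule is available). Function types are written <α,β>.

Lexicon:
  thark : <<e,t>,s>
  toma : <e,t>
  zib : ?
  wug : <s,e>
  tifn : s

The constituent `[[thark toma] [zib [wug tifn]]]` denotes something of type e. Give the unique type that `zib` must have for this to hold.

For [[thark toma] [zib [wug tifn]]] to have type e with [thark toma] of type s, [zib [wug tifn]] must be the function: [zib [wug tifn]] : <s,e>.
For [zib [wug tifn]] to have type <s,e> with [wug tifn] of type e, zib must be the function: zib : <e,<s,e>>.

<e,<s,e>>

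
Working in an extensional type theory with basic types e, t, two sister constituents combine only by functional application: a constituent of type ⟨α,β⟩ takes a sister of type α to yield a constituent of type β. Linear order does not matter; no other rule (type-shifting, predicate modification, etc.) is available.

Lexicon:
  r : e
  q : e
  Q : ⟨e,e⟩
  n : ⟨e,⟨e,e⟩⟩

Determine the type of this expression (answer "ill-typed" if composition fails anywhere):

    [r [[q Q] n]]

[q Q]: ⟨e,e⟩ applied to e yields e.
[[q Q] n]: ⟨e,⟨e,e⟩⟩ applied to e yields ⟨e,e⟩.
[r [[q Q] n]]: ⟨e,e⟩ applied to e yields e.

e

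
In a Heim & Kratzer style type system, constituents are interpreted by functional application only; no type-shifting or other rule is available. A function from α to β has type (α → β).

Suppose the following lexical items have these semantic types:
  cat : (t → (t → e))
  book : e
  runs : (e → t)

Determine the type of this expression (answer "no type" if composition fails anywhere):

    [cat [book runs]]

(t → e)

[book runs] — runs of type (e → t) combines with book of type e: type t.
[cat [book runs]] — cat of type (t → (t → e)) combines with [book runs] of type t: type (t → e).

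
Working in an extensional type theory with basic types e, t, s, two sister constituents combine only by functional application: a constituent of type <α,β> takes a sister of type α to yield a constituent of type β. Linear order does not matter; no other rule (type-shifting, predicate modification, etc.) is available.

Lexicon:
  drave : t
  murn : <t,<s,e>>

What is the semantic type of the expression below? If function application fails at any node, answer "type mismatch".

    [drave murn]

At [drave murn], murn : <t,<s,e>> takes drave : t, giving <s,e>.

<s,e>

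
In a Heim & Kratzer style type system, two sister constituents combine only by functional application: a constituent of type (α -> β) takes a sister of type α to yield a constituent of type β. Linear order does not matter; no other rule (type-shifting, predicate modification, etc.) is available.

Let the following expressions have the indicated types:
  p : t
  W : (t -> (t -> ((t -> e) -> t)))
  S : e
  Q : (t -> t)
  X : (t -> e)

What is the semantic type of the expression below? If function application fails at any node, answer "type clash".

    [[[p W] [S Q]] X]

type clash

[p W]: (t -> (t -> ((t -> e) -> t))) applied to t yields (t -> ((t -> e) -> t)).
[S Q]: e and (t -> t) cannot combine by function application — type clash.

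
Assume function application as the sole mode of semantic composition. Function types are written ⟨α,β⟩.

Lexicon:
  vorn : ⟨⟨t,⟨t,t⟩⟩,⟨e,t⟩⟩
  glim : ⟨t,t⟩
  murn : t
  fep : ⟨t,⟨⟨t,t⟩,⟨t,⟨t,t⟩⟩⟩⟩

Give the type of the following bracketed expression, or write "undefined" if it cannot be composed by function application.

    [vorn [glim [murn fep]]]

[murn fep]: functor fep : ⟨t,⟨⟨t,t⟩,⟨t,⟨t,t⟩⟩⟩⟩, argument murn : t; result ⟨⟨t,t⟩,⟨t,⟨t,t⟩⟩⟩.
[glim [murn fep]]: functor [murn fep] : ⟨⟨t,t⟩,⟨t,⟨t,t⟩⟩⟩, argument glim : ⟨t,t⟩; result ⟨t,⟨t,t⟩⟩.
[vorn [glim [murn fep]]]: functor vorn : ⟨⟨t,⟨t,t⟩⟩,⟨e,t⟩⟩, argument [glim [murn fep]] : ⟨t,⟨t,t⟩⟩; result ⟨e,t⟩.

⟨e,t⟩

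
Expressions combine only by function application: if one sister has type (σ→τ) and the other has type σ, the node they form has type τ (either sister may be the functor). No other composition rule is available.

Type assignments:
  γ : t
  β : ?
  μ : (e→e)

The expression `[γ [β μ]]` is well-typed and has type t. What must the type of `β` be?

((e→e)→(t→t))

[γ [β μ]] is required to be t. γ : t cannot yield t as functor, so [β μ] : (t→t).
[β μ] is required to be (t→t). μ : (e→e) cannot yield (t→t) as functor, so β : ((e→e)→(t→t)).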